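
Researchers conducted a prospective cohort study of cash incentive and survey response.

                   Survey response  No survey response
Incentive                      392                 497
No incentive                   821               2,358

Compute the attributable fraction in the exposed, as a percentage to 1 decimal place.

Cells: a = 392, b = 497, c = 821, d = 2358.
Risk in exposed = 392/889 = 0.44094; risk in unexposed = 821/3179 = 0.25826.
RR = 0.44094/0.25826 = 1.70739
AR% = (RR − 1)/RR × 100 = (1.70739 − 1)/1.70739 × 100 = 41.4309%

41.4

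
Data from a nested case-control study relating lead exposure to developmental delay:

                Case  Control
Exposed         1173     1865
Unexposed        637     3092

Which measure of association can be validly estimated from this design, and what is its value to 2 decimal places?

3.05

Cells: a = 1173, b = 1865, c = 637, d = 3092.
This is a nested case-control study: participants were sampled on outcome status, so risks in the source population cannot be estimated directly — relative risk is not valid here. The odds ratio is the appropriate measure.
OR = (a·d)/(b·c) = (1173 × 3092) / (1865 × 637) = 3626916 / 1188005 = 3.05295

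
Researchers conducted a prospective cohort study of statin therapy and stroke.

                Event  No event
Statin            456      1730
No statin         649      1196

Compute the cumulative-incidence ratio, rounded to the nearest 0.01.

Cells: a = 456, b = 1730, c = 649, d = 1196.
Risk in exposed = 456/2186 = 0.20860; risk in unexposed = 649/1845 = 0.35176.
RR = 0.20860 / 0.35176 = 0.59302
The risk is 41% lower among the exposed than among the unexposed.

0.59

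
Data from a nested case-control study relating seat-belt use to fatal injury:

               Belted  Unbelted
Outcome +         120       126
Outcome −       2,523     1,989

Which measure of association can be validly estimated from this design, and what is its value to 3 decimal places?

0.751

Reading the table with exposure as columns: a = 120 (Belted, case), b = 2523 (Belted, non-case), c = 126 (Unbelted, case), d = 1989.
This is a nested case-control study: participants were sampled on outcome status, so risks in the source population cannot be estimated directly — relative risk is not valid here. The odds ratio is the appropriate measure.
OR = (a·d)/(b·c) = (120 × 1989) / (2523 × 126) = 238680 / 317898 = 0.75081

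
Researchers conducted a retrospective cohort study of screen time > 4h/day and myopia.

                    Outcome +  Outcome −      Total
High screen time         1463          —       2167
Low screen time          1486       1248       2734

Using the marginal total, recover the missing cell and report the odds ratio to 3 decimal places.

1.745

The missing cell is in the exposed row: 2167 − 1463 = 704.
So a = 1463, b = 704, c = 1486, d = 1248.
OR = (a·d)/(b·c) = (1463 × 1248) / (704 × 1486) = 1825824 / 1046144 = 1.74529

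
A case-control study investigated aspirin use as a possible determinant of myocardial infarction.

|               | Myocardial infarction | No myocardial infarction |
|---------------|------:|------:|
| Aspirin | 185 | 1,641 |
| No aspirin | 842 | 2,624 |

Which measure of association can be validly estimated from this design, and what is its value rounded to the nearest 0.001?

0.351

Cells: a = 185, b = 1641, c = 842, d = 2624.
This is a case-control study: participants were sampled on outcome status, so risks in the source population cannot be estimated directly — relative risk is not valid here. The odds ratio is the appropriate measure.
OR = (a·d)/(b·c) = (185 × 2624) / (1641 × 842) = 485440 / 1381722 = 0.35133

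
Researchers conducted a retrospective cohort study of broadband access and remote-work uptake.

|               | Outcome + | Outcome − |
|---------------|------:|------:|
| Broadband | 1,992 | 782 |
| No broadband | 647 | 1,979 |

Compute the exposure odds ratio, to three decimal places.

7.792

Cells: a = 1992, b = 782, c = 647, d = 1979.
OR = (a·d)/(b·c) = (1992 × 1979) / (782 × 647) = 3942168 / 505954 = 7.79155
The odds of remote-work uptake are about 7.79 times as high in the broadband group.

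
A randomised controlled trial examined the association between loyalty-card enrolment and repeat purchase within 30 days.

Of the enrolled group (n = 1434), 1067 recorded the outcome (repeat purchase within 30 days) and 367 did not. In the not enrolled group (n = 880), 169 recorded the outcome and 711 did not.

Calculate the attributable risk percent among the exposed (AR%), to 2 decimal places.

From the description: a = 1067, b = 367, c = 169, d = 711.
Risk in exposed = 1067/1434 = 0.74407; risk in unexposed = 169/880 = 0.19205.
RR = 0.74407/0.19205 = 3.87446
AR% = (RR − 1)/RR × 100 = (3.87446 − 1)/3.87446 × 100 = 74.1900%

74.19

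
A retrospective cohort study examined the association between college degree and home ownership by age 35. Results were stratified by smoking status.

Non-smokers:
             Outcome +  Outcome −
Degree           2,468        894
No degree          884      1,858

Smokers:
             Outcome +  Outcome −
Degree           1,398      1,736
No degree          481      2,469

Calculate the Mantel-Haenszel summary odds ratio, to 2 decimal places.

OR_MH = Σ(aᵢdᵢ/nᵢ) / Σ(bᵢcᵢ/nᵢ), where nᵢ is the stratum total.
Stratum 1 (Non-smokers): n = 6104; a·d/n = 2468·1858/6104 = 751.2359; b·c/n = 894·884/6104 = 129.4718
Stratum 2 (Smokers): n = 6084; a·d/n = 1398·2469/6084 = 567.3343; b·c/n = 1736·481/6084 = 137.2479
OR_MH = (751.2359 + 567.3343) / (129.4718 + 137.2479) = 1318.5702 / 266.7197 = 4.94366

4.94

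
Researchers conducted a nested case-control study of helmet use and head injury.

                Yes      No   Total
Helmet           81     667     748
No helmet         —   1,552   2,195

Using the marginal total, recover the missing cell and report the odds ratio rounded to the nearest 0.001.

0.293

The missing cell is in the unexposed row: 2195 − 1552 = 643.
So a = 81, b = 667, c = 643, d = 1552.
OR = (a·d)/(b·c) = (81 × 1552) / (667 × 643) = 125712 / 428881 = 0.29312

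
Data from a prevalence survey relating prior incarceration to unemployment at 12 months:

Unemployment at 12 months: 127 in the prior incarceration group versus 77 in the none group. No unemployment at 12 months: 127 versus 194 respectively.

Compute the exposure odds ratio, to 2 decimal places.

2.52

From the description: a = 127, b = 127, c = 77, d = 194.
OR = (a·d)/(b·c) = (127 × 194) / (127 × 77) = 24638 / 9779 = 2.51948
The odds of unemployment at 12 months are about 2.52 times as high in the prior incarceration group.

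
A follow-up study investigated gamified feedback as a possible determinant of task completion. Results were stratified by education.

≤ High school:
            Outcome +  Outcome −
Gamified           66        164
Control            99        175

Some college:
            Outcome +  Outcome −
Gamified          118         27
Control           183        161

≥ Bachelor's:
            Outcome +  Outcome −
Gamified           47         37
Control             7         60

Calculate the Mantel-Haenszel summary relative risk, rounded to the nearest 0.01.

RR_MH = Σ(aᵢ·n₀ᵢ/nᵢ) / Σ(cᵢ·n₁ᵢ/nᵢ), with n₁ᵢ = aᵢ+bᵢ (exposed), n₀ᵢ = cᵢ+dᵢ (unexposed), nᵢ = n₁ᵢ+n₀ᵢ.
Stratum 1 (≤ High school): n₁ = 230, n₀ = 274, n = 504; a·n₀/n = 66·274/504 = 35.8810; c·n₁/n = 99·230/504 = 45.1786
Stratum 2 (Some college): n₁ = 145, n₀ = 344, n = 489; a·n₀/n = 118·344/489 = 83.0102; c·n₁/n = 183·145/489 = 54.2638
Stratum 3 (≥ Bachelor's): n₁ = 84, n₀ = 67, n = 151; a·n₀/n = 47·67/151 = 20.8543; c·n₁/n = 7·84/151 = 3.8940
RR_MH = (35.8810 + 83.0102 + 20.8543) / (45.1786 + 54.2638 + 3.8940) = 139.7455 / 103.3364 = 1.35234

1.35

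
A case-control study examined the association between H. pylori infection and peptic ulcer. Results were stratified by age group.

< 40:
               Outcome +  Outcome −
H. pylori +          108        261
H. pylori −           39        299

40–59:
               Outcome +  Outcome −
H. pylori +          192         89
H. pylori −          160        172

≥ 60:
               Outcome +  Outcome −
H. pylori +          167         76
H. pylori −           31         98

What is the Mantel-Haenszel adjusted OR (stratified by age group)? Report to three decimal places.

OR_MH = Σ(aᵢdᵢ/nᵢ) / Σ(bᵢcᵢ/nᵢ), where nᵢ is the stratum total.
Stratum 1 (< 40): n = 707; a·d/n = 108·299/707 = 45.6747; b·c/n = 261·39/707 = 14.3975
Stratum 2 (40–59): n = 613; a·d/n = 192·172/613 = 53.8728; b·c/n = 89·160/613 = 23.2300
Stratum 3 (≥ 60): n = 372; a·d/n = 167·98/372 = 43.9946; b·c/n = 76·31/372 = 6.3333
OR_MH = (45.6747 + 53.8728 + 43.9946) / (14.3975 + 23.2300 + 6.3333) = 143.5421 / 43.9608 = 3.26523

3.265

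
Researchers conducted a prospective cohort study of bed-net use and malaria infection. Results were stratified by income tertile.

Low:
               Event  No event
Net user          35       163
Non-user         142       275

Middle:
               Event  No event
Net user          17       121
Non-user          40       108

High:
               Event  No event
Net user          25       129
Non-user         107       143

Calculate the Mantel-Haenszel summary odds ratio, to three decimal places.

0.348

OR_MH = Σ(aᵢdᵢ/nᵢ) / Σ(bᵢcᵢ/nᵢ), where nᵢ is the stratum total.
Stratum 1 (Low): n = 615; a·d/n = 35·275/615 = 15.6504; b·c/n = 163·142/615 = 37.6358
Stratum 2 (Middle): n = 286; a·d/n = 17·108/286 = 6.4196; b·c/n = 121·40/286 = 16.9231
Stratum 3 (High): n = 404; a·d/n = 25·143/404 = 8.8490; b·c/n = 129·107/404 = 34.1658
OR_MH = (15.6504 + 6.4196 + 8.8490) / (37.6358 + 16.9231 + 34.1658) = 30.9190 / 88.7247 = 0.34848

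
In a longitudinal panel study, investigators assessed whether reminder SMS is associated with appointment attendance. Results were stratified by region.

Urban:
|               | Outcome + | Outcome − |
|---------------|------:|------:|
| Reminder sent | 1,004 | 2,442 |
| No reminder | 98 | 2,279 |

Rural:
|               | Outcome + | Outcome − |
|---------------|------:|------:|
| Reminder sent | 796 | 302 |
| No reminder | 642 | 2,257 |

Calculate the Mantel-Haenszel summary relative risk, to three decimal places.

RR_MH = Σ(aᵢ·n₀ᵢ/nᵢ) / Σ(cᵢ·n₁ᵢ/nᵢ), with n₁ᵢ = aᵢ+bᵢ (exposed), n₀ᵢ = cᵢ+dᵢ (unexposed), nᵢ = n₁ᵢ+n₀ᵢ.
Stratum 1 (Urban): n₁ = 3446, n₀ = 2377, n = 5823; a·n₀/n = 1004·2377/5823 = 409.8417; c·n₁/n = 98·3446/5823 = 57.9955
Stratum 2 (Rural): n₁ = 1098, n₀ = 2899, n = 3997; a·n₀/n = 796·2899/3997 = 577.3340; c·n₁/n = 642·1098/3997 = 176.3613
RR_MH = (409.8417 + 577.3340) / (57.9955 + 176.3613) = 987.1757 / 234.3568 = 4.21228

4.212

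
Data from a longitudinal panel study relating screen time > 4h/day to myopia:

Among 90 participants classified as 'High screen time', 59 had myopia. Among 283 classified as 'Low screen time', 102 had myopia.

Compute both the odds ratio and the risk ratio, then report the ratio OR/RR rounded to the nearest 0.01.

From the description: a = 59, b = 31, c = 102, d = 181.
OR = (59·181)/(31·102) = 10679/3162 = 3.37729
Risk in exposed = 59/90 = 0.65556; risk in unexposed = 102/283 = 0.36042; RR = 1.81885
OR/RR = 3.37729 / 1.81885 = 1.85683
The outcome is not rare, so the OR lies further from 1 than the RR.

1.86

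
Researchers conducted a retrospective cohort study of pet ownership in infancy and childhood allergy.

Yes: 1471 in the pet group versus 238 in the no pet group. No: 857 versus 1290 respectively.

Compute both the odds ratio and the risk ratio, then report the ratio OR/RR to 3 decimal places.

From the description: a = 1471, b = 857, c = 238, d = 1290.
OR = (1471·1290)/(857·238) = 1897590/203966 = 9.30346
Risk in exposed = 1471/2328 = 0.63187; risk in unexposed = 238/1528 = 0.15576; RR = 4.05673
OR/RR = 9.30346 / 4.05673 = 2.29334
The outcome is not rare, so the OR lies further from 1 than the RR.

2.293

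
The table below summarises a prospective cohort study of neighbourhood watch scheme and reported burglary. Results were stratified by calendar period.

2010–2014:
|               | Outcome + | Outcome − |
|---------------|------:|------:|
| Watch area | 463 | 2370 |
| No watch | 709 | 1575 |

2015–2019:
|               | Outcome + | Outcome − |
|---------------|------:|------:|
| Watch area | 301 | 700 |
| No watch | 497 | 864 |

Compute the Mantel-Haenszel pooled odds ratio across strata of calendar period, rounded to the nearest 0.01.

0.53

OR_MH = Σ(aᵢdᵢ/nᵢ) / Σ(bᵢcᵢ/nᵢ), where nᵢ is the stratum total.
Stratum 1 (2010–2014): n = 5117; a·d/n = 463·1575/5117 = 142.5103; b·c/n = 2370·709/5117 = 328.3819
Stratum 2 (2015–2019): n = 2362; a·d/n = 301·864/2362 = 110.1033; b·c/n = 700·497/2362 = 147.2904
OR_MH = (142.5103 + 110.1033) / (328.3819 + 147.2904) = 252.6136 / 475.6723 = 0.53107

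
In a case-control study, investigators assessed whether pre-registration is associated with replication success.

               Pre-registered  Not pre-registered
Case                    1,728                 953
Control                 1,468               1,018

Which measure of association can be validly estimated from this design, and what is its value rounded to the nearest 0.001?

Reading the table with exposure as columns: a = 1728 (Pre-registered, case), b = 1468 (Pre-registered, non-case), c = 953 (Not pre-registered, case), d = 1018.
This is a case-control study: participants were sampled on outcome status, so risks in the source population cannot be estimated directly — relative risk is not valid here. The odds ratio is the appropriate measure.
OR = (a·d)/(b·c) = (1728 × 1018) / (1468 × 953) = 1759104 / 1399004 = 1.25740

1.257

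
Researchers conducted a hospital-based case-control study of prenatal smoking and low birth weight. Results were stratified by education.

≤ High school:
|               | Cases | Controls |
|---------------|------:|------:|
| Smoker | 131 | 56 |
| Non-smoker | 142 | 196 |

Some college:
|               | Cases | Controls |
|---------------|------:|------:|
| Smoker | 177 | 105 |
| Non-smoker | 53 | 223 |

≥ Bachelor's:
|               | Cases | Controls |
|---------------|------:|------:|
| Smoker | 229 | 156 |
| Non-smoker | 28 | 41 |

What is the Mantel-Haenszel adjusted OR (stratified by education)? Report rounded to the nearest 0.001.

OR_MH = Σ(aᵢdᵢ/nᵢ) / Σ(bᵢcᵢ/nᵢ), where nᵢ is the stratum total.
Stratum 1 (≤ High school): n = 525; a·d/n = 131·196/525 = 48.9067; b·c/n = 56·142/525 = 15.1467
Stratum 2 (Some college): n = 558; a·d/n = 177·223/558 = 70.7366; b·c/n = 105·53/558 = 9.9731
Stratum 3 (≥ Bachelor's): n = 454; a·d/n = 229·41/454 = 20.6806; b·c/n = 156·28/454 = 9.6211
OR_MH = (48.9067 + 70.7366 + 20.6806) / (15.1467 + 9.9731 + 9.6211) = 140.3238 / 34.7409 = 4.03915

4.039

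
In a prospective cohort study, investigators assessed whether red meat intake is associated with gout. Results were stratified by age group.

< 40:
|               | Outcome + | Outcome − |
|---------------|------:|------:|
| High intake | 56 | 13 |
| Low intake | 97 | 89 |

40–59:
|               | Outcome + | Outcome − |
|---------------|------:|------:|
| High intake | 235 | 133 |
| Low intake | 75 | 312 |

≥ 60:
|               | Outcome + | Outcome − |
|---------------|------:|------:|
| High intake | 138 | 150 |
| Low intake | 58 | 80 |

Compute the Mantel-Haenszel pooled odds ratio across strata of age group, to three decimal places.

3.696

OR_MH = Σ(aᵢdᵢ/nᵢ) / Σ(bᵢcᵢ/nᵢ), where nᵢ is the stratum total.
Stratum 1 (< 40): n = 255; a·d/n = 56·89/255 = 19.5451; b·c/n = 13·97/255 = 4.9451
Stratum 2 (40–59): n = 755; a·d/n = 235·312/755 = 97.1126; b·c/n = 133·75/755 = 13.2119
Stratum 3 (≥ 60): n = 426; a·d/n = 138·80/426 = 25.9155; b·c/n = 150·58/426 = 20.4225
OR_MH = (19.5451 + 97.1126 + 25.9155) / (4.9451 + 13.2119 + 20.4225) = 142.5732 / 38.5796 = 3.69556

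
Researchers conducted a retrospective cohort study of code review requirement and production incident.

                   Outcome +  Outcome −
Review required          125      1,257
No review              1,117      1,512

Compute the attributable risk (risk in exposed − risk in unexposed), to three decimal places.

-0.334

Cells: a = 125, b = 1257, c = 1117, d = 1512.
Risk in exposed = 125/1382 = 0.090449; risk in unexposed = 1117/2629 = 0.424876.
Risk difference = 0.090449 − 0.424876 = -0.334428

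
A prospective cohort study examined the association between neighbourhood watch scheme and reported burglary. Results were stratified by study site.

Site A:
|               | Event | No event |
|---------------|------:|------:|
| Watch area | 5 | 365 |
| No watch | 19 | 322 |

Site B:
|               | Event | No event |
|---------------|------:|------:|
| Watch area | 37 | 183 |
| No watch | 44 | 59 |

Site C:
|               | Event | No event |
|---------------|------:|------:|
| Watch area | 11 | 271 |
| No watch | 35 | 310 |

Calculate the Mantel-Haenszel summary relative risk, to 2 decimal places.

RR_MH = Σ(aᵢ·n₀ᵢ/nᵢ) / Σ(cᵢ·n₁ᵢ/nᵢ), with n₁ᵢ = aᵢ+bᵢ (exposed), n₀ᵢ = cᵢ+dᵢ (unexposed), nᵢ = n₁ᵢ+n₀ᵢ.
Stratum 1 (Site A): n₁ = 370, n₀ = 341, n = 711; a·n₀/n = 5·341/711 = 2.3980; c·n₁/n = 19·370/711 = 9.8875
Stratum 2 (Site B): n₁ = 220, n₀ = 103, n = 323; a·n₀/n = 37·103/323 = 11.7988; c·n₁/n = 44·220/323 = 29.9690
Stratum 3 (Site C): n₁ = 282, n₀ = 345, n = 627; a·n₀/n = 11·345/627 = 6.0526; c·n₁/n = 35·282/627 = 15.7416
RR_MH = (2.3980 + 11.7988 + 6.0526) / (9.8875 + 29.9690 + 15.7416) = 20.2494 / 55.5981 = 0.36421

0.36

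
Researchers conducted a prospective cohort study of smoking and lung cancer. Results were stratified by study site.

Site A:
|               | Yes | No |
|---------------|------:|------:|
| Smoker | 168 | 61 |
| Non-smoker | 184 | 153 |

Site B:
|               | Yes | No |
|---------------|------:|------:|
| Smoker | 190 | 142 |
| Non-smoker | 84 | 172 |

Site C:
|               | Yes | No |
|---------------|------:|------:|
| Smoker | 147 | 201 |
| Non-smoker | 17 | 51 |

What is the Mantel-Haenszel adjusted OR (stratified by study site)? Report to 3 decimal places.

2.463

OR_MH = Σ(aᵢdᵢ/nᵢ) / Σ(bᵢcᵢ/nᵢ), where nᵢ is the stratum total.
Stratum 1 (Site A): n = 566; a·d/n = 168·153/566 = 45.4134; b·c/n = 61·184/566 = 19.8304
Stratum 2 (Site B): n = 588; a·d/n = 190·172/588 = 55.5782; b·c/n = 142·84/588 = 20.2857
Stratum 3 (Site C): n = 416; a·d/n = 147·51/416 = 18.0216; b·c/n = 201·17/416 = 8.2139
OR_MH = (45.4134 + 55.5782 + 18.0216) / (19.8304 + 20.2857 + 8.2139) = 119.0133 / 48.3300 = 2.46251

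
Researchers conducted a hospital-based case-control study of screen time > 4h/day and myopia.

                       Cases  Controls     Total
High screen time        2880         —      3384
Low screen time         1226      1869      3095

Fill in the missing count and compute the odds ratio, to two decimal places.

The missing cell is in the exposed row: 3384 − 2880 = 504.
So a = 2880, b = 504, c = 1226, d = 1869.
OR = (a·d)/(b·c) = (2880 × 1869) / (504 × 1226) = 5382720 / 617904 = 8.71126

8.71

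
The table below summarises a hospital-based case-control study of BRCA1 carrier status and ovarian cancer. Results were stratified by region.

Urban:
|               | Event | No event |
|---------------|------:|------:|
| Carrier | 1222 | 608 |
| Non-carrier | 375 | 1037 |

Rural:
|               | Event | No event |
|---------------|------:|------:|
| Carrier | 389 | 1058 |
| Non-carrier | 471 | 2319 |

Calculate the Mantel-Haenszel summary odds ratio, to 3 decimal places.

OR_MH = Σ(aᵢdᵢ/nᵢ) / Σ(bᵢcᵢ/nᵢ), where nᵢ is the stratum total.
Stratum 1 (Urban): n = 3242; a·d/n = 1222·1037/3242 = 390.8742; b·c/n = 608·375/3242 = 70.3270
Stratum 2 (Rural): n = 4237; a·d/n = 389·2319/4237 = 212.9080; b·c/n = 1058·471/4237 = 117.6110
OR_MH = (390.8742 + 212.9080) / (70.3270 + 117.6110) = 603.7821 / 187.9380 = 3.21267

3.213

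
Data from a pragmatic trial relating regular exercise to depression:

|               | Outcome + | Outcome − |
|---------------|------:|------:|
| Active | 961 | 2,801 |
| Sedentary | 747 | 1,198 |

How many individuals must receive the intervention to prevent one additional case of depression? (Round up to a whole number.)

8

Risk in treated group = 961/3762 = 0.25545; risk in control = 747/1945 = 0.38406.
Absolute risk reduction = 0.38406 − 0.25545 = 0.12861
NNT = 1 / ARR = 1 / 0.12861 = 7.775 → round up → 8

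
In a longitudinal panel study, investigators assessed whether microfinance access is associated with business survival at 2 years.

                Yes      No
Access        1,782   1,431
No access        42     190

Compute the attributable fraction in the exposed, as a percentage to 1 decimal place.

Cells: a = 1782, b = 1431, c = 42, d = 190.
Risk in exposed = 1782/3213 = 0.55462; risk in unexposed = 42/232 = 0.18103.
RR = 0.55462/0.18103 = 3.06363
AR% = (RR − 1)/RR × 100 = (3.06363 − 1)/3.06363 × 100 = 67.3589%

67.4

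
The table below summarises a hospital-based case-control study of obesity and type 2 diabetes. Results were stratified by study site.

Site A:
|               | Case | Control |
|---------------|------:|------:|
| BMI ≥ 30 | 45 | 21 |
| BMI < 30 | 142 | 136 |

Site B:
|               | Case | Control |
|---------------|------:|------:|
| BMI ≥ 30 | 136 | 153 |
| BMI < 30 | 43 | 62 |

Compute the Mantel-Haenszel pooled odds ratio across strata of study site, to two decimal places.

1.55

OR_MH = Σ(aᵢdᵢ/nᵢ) / Σ(bᵢcᵢ/nᵢ), where nᵢ is the stratum total.
Stratum 1 (Site A): n = 344; a·d/n = 45·136/344 = 17.7907; b·c/n = 21·142/344 = 8.6686
Stratum 2 (Site B): n = 394; a·d/n = 136·62/394 = 21.4010; b·c/n = 153·43/394 = 16.6980
OR_MH = (17.7907 + 21.4010) / (8.6686 + 16.6980) = 39.1917 / 25.3666 = 1.54501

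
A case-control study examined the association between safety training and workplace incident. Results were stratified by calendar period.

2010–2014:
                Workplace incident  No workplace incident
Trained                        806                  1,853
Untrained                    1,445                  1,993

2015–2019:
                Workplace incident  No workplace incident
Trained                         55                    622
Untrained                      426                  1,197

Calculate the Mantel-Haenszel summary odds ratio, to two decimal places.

OR_MH = Σ(aᵢdᵢ/nᵢ) / Σ(bᵢcᵢ/nᵢ), where nᵢ is the stratum total.
Stratum 1 (2010–2014): n = 6097; a·d/n = 806·1993/6097 = 263.4670; b·c/n = 1853·1445/6097 = 439.1643
Stratum 2 (2015–2019): n = 2300; a·d/n = 55·1197/2300 = 28.6239; b·c/n = 622·426/2300 = 115.2052
OR_MH = (263.4670 + 28.6239) / (439.1643 + 115.2052) = 292.0909 / 554.3696 = 0.52689

0.53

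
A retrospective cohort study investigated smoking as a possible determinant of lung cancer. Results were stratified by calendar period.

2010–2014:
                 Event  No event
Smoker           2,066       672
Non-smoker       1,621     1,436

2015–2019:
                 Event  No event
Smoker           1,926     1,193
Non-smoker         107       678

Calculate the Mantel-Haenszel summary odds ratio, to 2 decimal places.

3.84

OR_MH = Σ(aᵢdᵢ/nᵢ) / Σ(bᵢcᵢ/nᵢ), where nᵢ is the stratum total.
Stratum 1 (2010–2014): n = 5795; a·d/n = 2066·1436/5795 = 511.9544; b·c/n = 672·1621/5795 = 187.9745
Stratum 2 (2015–2019): n = 3904; a·d/n = 1926·678/3904 = 334.4846; b·c/n = 1193·107/3904 = 32.6975
OR_MH = (511.9544 + 334.4846) / (187.9745 + 32.6975) = 846.4391 / 220.6720 = 3.83573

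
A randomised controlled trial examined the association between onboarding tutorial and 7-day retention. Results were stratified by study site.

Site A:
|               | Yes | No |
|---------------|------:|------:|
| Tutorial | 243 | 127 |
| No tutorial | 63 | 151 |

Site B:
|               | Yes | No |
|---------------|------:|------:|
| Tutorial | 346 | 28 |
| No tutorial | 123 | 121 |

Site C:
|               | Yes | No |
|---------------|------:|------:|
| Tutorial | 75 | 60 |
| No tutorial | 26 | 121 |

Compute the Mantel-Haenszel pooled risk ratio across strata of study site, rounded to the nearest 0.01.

2.09

RR_MH = Σ(aᵢ·n₀ᵢ/nᵢ) / Σ(cᵢ·n₁ᵢ/nᵢ), with n₁ᵢ = aᵢ+bᵢ (exposed), n₀ᵢ = cᵢ+dᵢ (unexposed), nᵢ = n₁ᵢ+n₀ᵢ.
Stratum 1 (Site A): n₁ = 370, n₀ = 214, n = 584; a·n₀/n = 243·214/584 = 89.0445; c·n₁/n = 63·370/584 = 39.9144
Stratum 2 (Site B): n₁ = 374, n₀ = 244, n = 618; a·n₀/n = 346·244/618 = 136.6084; c·n₁/n = 123·374/618 = 74.4369
Stratum 3 (Site C): n₁ = 135, n₀ = 147, n = 282; a·n₀/n = 75·147/282 = 39.0957; c·n₁/n = 26·135/282 = 12.4468
RR_MH = (89.0445 + 136.6084 + 39.0957) / (39.9144 + 74.4369 + 12.4468) = 264.7487 / 126.7981 = 2.08795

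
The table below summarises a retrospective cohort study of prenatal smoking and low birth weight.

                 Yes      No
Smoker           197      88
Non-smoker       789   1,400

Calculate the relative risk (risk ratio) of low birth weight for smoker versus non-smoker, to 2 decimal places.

1.92

Cells: a = 197, b = 88, c = 789, d = 1400.
Risk in exposed = 197/285 = 0.69123; risk in unexposed = 789/2189 = 0.36044.
RR = 0.69123 / 0.36044 = 1.91774
The risk among the exposed is 1.92 times that among the unexposed.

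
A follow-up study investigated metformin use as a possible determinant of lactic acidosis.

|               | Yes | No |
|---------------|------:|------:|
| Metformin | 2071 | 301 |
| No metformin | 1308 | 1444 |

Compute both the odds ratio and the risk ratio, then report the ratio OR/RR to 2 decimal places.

4.13

Cells: a = 2071, b = 301, c = 1308, d = 1444.
OR = (2071·1444)/(301·1308) = 2990524/393708 = 7.59579
Risk in exposed = 2071/2372 = 0.87310; risk in unexposed = 1308/2752 = 0.47529; RR = 1.83699
OR/RR = 7.59579 / 1.83699 = 4.13492
The outcome is not rare, so the OR lies further from 1 than the RR.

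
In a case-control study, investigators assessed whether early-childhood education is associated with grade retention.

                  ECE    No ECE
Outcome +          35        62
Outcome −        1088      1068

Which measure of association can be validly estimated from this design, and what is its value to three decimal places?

0.554

Reading the table with exposure as columns: a = 35 (ECE, case), b = 1088 (ECE, non-case), c = 62 (No ECE, case), d = 1068.
This is a case-control study: participants were sampled on outcome status, so risks in the source population cannot be estimated directly — relative risk is not valid here. The odds ratio is the appropriate measure.
OR = (a·d)/(b·c) = (35 × 1068) / (1088 × 62) = 37380 / 67456 = 0.55414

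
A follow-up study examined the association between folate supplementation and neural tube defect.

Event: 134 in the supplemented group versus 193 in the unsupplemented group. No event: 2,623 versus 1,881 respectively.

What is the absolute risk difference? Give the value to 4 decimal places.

From the description: a = 134, b = 2623, c = 193, d = 1881.
Risk in exposed = 134/2757 = 0.048604; risk in unexposed = 193/2074 = 0.093057.
Risk difference = 0.048604 − 0.093057 = -0.044453

-0.0445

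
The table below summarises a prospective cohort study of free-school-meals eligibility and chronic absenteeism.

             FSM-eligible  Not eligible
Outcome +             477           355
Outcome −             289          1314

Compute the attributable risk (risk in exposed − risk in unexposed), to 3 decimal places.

Reading the table with exposure as columns: a = 477 (FSM-eligible, case), b = 289 (FSM-eligible, non-case), c = 355 (Not eligible, case), d = 1314.
Risk in exposed = 477/766 = 0.622715; risk in unexposed = 355/1669 = 0.212702.
Risk difference = 0.622715 − 0.212702 = 0.410013

0.410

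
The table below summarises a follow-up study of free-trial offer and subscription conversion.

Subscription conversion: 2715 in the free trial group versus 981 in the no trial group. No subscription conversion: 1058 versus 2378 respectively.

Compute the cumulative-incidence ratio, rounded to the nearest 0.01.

2.46

From the description: a = 2715, b = 1058, c = 981, d = 2378.
Risk in exposed = 2715/3773 = 0.71959; risk in unexposed = 981/3359 = 0.29205.
RR = 0.71959 / 0.29205 = 2.46391
The risk among the exposed is 2.46 times that among the unexposed.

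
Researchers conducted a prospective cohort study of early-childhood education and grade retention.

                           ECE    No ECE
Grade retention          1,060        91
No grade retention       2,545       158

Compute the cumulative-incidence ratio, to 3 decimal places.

0.805

Reading the table with exposure as columns: a = 1060 (ECE, case), b = 2545 (ECE, non-case), c = 91 (No ECE, case), d = 158.
Risk in exposed = 1060/3605 = 0.29404; risk in unexposed = 91/249 = 0.36546.
RR = 0.29404 / 0.36546 = 0.80456
The risk is 20% lower among the exposed than among the unexposed.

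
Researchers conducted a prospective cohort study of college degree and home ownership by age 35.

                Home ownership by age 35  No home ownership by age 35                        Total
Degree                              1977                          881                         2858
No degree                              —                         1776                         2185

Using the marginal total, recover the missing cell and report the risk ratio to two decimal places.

3.70

The missing cell is in the unexposed row: 2185 − 1776 = 409.
So a = 1977, b = 881, c = 409, d = 1776.
RR = [a/(a+b)] / [c/(c+d)] = (1977/2858) / (409/2185) = 0.69174/0.18719 = 3.69549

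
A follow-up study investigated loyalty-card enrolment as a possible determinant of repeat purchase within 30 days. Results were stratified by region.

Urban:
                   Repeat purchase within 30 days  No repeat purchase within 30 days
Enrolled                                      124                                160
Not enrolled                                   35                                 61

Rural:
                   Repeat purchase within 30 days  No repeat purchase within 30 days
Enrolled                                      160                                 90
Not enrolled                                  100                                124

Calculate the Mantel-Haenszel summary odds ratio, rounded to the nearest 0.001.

OR_MH = Σ(aᵢdᵢ/nᵢ) / Σ(bᵢcᵢ/nᵢ), where nᵢ is the stratum total.
Stratum 1 (Urban): n = 380; a·d/n = 124·61/380 = 19.9053; b·c/n = 160·35/380 = 14.7368
Stratum 2 (Rural): n = 474; a·d/n = 160·124/474 = 41.8565; b·c/n = 90·100/474 = 18.9873
OR_MH = (19.9053 + 41.8565) / (14.7368 + 18.9873) = 61.7618 / 33.7242 = 1.83138

1.831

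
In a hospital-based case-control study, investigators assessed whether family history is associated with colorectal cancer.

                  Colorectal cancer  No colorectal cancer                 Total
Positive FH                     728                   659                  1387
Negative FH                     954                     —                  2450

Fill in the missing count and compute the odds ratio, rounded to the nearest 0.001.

1.732

The missing cell is in the unexposed row: 2450 − 954 = 1496.
So a = 728, b = 659, c = 954, d = 1496.
OR = (a·d)/(b·c) = (728 × 1496) / (659 × 954) = 1089088 / 628686 = 1.73232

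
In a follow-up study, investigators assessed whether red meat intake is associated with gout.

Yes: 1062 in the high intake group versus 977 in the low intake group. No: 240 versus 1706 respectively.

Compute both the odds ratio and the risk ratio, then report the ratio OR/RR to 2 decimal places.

From the description: a = 1062, b = 240, c = 977, d = 1706.
OR = (1062·1706)/(240·977) = 1811772/234480 = 7.72677
Risk in exposed = 1062/1302 = 0.81567; risk in unexposed = 977/2683 = 0.36414; RR = 2.23996
OR/RR = 7.72677 / 2.23996 = 3.44952
The outcome is not rare, so the OR lies further from 1 than the RR.

3.45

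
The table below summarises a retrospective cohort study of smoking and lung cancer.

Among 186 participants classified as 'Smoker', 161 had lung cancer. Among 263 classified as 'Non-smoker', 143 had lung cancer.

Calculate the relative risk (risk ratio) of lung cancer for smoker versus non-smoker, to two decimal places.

1.59

From the description: a = 161, b = 25, c = 143, d = 120.
Risk in exposed = 161/186 = 0.86559; risk in unexposed = 143/263 = 0.54373.
RR = 0.86559 / 0.54373 = 1.59196
The risk among the exposed is 1.59 times that among the unexposed.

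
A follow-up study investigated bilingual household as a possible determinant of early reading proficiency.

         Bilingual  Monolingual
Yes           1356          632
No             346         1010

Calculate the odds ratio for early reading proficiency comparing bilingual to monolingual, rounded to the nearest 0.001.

6.263

Reading the table with exposure as columns: a = 1356 (Bilingual, case), b = 346 (Bilingual, non-case), c = 632 (Monolingual, case), d = 1010.
OR = (a·d)/(b·c) = (1356 × 1010) / (346 × 632) = 1369560 / 218672 = 6.26308
The odds of early reading proficiency are about 6.26 times as high in the bilingual group.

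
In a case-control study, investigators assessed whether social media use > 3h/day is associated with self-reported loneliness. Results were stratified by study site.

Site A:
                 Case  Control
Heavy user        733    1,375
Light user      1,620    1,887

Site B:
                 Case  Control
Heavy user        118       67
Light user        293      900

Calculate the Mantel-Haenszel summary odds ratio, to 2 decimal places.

0.79

OR_MH = Σ(aᵢdᵢ/nᵢ) / Σ(bᵢcᵢ/nᵢ), where nᵢ is the stratum total.
Stratum 1 (Site A): n = 5615; a·d/n = 733·1887/5615 = 246.3350; b·c/n = 1375·1620/5615 = 396.7053
Stratum 2 (Site B): n = 1378; a·d/n = 118·900/1378 = 77.0682; b·c/n = 67·293/1378 = 14.2460
OR_MH = (246.3350 + 77.0682) / (396.7053 + 14.2460) = 323.4032 / 410.9513 = 0.78696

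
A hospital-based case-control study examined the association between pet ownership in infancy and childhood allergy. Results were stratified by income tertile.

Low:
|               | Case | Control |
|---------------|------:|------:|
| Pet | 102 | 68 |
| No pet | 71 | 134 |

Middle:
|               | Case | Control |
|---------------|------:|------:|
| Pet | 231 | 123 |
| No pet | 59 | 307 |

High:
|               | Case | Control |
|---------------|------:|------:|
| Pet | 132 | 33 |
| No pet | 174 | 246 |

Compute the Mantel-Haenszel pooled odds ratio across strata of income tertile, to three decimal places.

OR_MH = Σ(aᵢdᵢ/nᵢ) / Σ(bᵢcᵢ/nᵢ), where nᵢ is the stratum total.
Stratum 1 (Low): n = 375; a·d/n = 102·134/375 = 36.4480; b·c/n = 68·71/375 = 12.8747
Stratum 2 (Middle): n = 720; a·d/n = 231·307/720 = 98.4958; b·c/n = 123·59/720 = 10.0792
Stratum 3 (High): n = 585; a·d/n = 132·246/585 = 55.5077; b·c/n = 33·174/585 = 9.8154
OR_MH = (36.4480 + 98.4958 + 55.5077) / (12.8747 + 10.0792 + 9.8154) = 190.4515 / 32.7692 = 5.81190

5.812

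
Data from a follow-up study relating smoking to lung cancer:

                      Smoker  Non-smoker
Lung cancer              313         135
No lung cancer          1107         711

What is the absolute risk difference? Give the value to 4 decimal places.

Reading the table with exposure as columns: a = 313 (Smoker, case), b = 1107 (Smoker, non-case), c = 135 (Non-smoker, case), d = 711.
Risk in exposed = 313/1420 = 0.220423; risk in unexposed = 135/846 = 0.159574.
Risk difference = 0.220423 − 0.159574 = 0.060848

0.0608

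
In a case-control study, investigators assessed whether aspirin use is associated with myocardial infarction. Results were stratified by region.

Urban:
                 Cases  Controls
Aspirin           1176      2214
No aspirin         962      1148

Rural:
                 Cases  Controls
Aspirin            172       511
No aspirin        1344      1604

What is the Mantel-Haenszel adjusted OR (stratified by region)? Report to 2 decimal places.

OR_MH = Σ(aᵢdᵢ/nᵢ) / Σ(bᵢcᵢ/nᵢ), where nᵢ is the stratum total.
Stratum 1 (Urban): n = 5500; a·d/n = 1176·1148/5500 = 245.4633; b·c/n = 2214·962/5500 = 387.2487
Stratum 2 (Rural): n = 3631; a·d/n = 172·1604/3631 = 75.9813; b·c/n = 511·1344/3631 = 189.1446
OR_MH = (245.4633 + 75.9813) / (387.2487 + 189.1446) = 321.4445 / 576.3933 = 0.55768

0.56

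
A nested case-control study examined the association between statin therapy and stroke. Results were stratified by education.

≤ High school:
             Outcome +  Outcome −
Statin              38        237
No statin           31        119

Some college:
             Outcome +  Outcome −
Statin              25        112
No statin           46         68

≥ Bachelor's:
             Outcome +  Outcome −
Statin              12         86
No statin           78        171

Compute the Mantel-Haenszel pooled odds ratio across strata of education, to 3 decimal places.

0.408

OR_MH = Σ(aᵢdᵢ/nᵢ) / Σ(bᵢcᵢ/nᵢ), where nᵢ is the stratum total.
Stratum 1 (≤ High school): n = 425; a·d/n = 38·119/425 = 10.6400; b·c/n = 237·31/425 = 17.2871
Stratum 2 (Some college): n = 251; a·d/n = 25·68/251 = 6.7729; b·c/n = 112·46/251 = 20.5259
Stratum 3 (≥ Bachelor's): n = 347; a·d/n = 12·171/347 = 5.9135; b·c/n = 86·78/347 = 19.3314
OR_MH = (10.6400 + 6.7729 + 5.9135) / (17.2871 + 20.5259 + 19.3314) = 23.3265 / 57.1444 = 0.40820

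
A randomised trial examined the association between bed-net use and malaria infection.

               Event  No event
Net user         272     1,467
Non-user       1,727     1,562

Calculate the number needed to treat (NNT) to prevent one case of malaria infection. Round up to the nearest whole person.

Risk in treated group = 272/1739 = 0.15641; risk in control = 1727/3289 = 0.52508.
Absolute risk reduction = 0.52508 − 0.15641 = 0.36867
NNT = 1 / ARR = 1 / 0.36867 = 2.712 → round up → 3

3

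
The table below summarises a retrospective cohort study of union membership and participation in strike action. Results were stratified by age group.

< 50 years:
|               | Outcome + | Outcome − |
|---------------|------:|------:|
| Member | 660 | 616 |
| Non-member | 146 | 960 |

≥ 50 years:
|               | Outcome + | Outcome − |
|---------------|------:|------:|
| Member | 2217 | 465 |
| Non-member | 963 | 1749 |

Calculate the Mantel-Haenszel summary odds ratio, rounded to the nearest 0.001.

OR_MH = Σ(aᵢdᵢ/nᵢ) / Σ(bᵢcᵢ/nᵢ), where nᵢ is the stratum total.
Stratum 1 (< 50 years): n = 2382; a·d/n = 660·960/2382 = 265.9950; b·c/n = 616·146/2382 = 37.7565
Stratum 2 (≥ 50 years): n = 5394; a·d/n = 2217·1749/5394 = 718.8604; b·c/n = 465·963/5394 = 83.0172
OR_MH = (265.9950 + 718.8604) / (37.7565 + 83.0172) = 984.8554 / 120.7737 = 8.15455

8.155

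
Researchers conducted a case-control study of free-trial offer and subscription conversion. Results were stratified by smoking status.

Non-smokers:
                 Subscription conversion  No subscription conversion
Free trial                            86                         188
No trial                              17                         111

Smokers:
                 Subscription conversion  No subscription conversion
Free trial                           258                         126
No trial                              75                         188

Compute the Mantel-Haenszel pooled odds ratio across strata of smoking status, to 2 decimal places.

OR_MH = Σ(aᵢdᵢ/nᵢ) / Σ(bᵢcᵢ/nᵢ), where nᵢ is the stratum total.
Stratum 1 (Non-smokers): n = 402; a·d/n = 86·111/402 = 23.7463; b·c/n = 188·17/402 = 7.9502
Stratum 2 (Smokers): n = 647; a·d/n = 258·188/647 = 74.9675; b·c/n = 126·75/647 = 14.6059
OR_MH = (23.7463 + 74.9675) / (7.9502 + 14.6059) = 98.7138 / 22.5561 = 4.37636

4.38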